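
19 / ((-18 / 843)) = -5339 / 6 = -889.83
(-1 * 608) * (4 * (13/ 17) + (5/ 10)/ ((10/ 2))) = -163248/ 85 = -1920.56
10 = 10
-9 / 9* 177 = -177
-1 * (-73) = 73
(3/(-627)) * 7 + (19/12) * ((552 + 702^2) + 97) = 1959501779/2508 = 781300.55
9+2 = 11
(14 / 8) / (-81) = -7 / 324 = -0.02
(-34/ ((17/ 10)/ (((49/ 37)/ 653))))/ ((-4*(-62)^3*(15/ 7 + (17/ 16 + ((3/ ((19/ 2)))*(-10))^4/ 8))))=-0.00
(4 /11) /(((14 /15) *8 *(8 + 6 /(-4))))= 15 /2002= 0.01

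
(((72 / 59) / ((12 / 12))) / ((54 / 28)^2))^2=2458624 / 22838841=0.11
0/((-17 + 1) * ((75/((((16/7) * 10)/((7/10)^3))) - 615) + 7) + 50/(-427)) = 0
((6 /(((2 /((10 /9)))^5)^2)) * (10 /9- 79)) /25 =-547656250 /10460353203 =-0.05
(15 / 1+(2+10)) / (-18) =-3 / 2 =-1.50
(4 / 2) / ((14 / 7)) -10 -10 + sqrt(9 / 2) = -19 + 3 * sqrt(2) / 2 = -16.88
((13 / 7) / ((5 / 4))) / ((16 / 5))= 13 / 28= 0.46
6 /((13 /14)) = 6.46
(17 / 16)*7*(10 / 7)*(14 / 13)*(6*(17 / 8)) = 30345 / 208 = 145.89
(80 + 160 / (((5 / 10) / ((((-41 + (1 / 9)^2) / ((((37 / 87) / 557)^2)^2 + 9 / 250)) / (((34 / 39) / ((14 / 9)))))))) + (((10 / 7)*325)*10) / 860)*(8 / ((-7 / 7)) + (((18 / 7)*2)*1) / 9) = 3678722086093070854926512063380 / 761863157534343183025749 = 4828586.41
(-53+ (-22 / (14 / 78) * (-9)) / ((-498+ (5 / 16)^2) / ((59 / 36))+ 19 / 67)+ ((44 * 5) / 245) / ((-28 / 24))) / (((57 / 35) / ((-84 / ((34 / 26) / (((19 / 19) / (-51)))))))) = -78620666701772 / 1770910476279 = -44.40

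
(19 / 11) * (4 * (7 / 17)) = 532 / 187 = 2.84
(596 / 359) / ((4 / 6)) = 894 / 359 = 2.49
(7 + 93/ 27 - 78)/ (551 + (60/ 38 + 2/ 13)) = -150176/ 1228725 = -0.12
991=991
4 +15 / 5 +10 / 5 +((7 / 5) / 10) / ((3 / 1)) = 1357 / 150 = 9.05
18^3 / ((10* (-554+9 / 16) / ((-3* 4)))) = 12.65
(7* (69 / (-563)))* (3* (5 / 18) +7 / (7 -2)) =-10787 / 5630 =-1.92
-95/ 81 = -1.17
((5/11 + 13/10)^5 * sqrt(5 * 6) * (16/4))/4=267785184193 * sqrt(30)/16105100000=91.07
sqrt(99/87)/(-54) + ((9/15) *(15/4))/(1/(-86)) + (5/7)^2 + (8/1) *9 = -11857/98 - sqrt(957)/1566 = -121.01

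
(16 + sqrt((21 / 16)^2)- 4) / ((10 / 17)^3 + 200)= 1046469 / 15737600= 0.07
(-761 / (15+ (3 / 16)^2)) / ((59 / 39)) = -2532608 / 75697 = -33.46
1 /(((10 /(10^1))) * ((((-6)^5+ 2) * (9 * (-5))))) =1 /349830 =0.00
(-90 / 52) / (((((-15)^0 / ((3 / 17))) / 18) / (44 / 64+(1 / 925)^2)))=-2287089513 / 605098000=-3.78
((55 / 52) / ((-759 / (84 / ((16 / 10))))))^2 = 30625 / 5721664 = 0.01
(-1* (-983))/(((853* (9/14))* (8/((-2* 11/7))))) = -10813/15354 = -0.70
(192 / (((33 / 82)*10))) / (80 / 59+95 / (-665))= 1083712 / 27555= 39.33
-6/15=-2/5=-0.40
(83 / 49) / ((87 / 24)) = 0.47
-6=-6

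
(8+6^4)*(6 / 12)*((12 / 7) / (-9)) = -2608 / 21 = -124.19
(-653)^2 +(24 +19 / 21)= 8955112 / 21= 426433.90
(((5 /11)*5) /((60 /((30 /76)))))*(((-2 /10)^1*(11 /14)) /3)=-5 /6384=-0.00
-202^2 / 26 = -20402 / 13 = -1569.38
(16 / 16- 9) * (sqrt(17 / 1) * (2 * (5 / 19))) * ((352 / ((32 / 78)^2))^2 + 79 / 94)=-65782707475 * sqrt(17) / 3572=-75931985.23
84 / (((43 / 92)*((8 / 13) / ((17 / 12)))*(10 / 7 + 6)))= 19159 / 344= 55.69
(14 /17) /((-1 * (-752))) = 7 /6392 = 0.00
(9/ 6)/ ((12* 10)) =1/ 80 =0.01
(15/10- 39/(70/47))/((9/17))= -1632/35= -46.63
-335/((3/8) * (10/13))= -3484/3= -1161.33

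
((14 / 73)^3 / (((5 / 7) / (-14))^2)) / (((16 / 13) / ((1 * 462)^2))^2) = 81497129249.80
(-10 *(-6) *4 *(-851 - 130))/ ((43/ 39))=-9182160/ 43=-213538.60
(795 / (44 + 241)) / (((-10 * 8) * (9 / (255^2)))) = -76585 / 304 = -251.92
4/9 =0.44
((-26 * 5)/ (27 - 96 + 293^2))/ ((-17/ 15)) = 195/ 145826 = 0.00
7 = 7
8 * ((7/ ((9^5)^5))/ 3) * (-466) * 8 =-208768/ 2153693963075557766310747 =-0.00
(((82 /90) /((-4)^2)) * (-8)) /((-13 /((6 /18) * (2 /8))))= 41 /14040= 0.00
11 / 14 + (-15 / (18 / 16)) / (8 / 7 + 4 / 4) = -685 / 126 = -5.44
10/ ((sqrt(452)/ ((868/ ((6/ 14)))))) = 952.64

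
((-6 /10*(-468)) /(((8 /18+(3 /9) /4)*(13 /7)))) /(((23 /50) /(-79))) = -21500640 /437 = -49200.55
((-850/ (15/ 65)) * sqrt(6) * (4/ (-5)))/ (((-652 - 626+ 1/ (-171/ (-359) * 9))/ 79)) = -358258680 * sqrt(6)/ 1966483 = -446.25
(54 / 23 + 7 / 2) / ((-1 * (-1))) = 269 / 46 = 5.85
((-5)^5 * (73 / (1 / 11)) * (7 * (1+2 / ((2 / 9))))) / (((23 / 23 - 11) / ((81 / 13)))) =1422815625 / 13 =109447355.77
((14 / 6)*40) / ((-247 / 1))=-0.38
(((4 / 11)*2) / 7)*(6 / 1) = 48 / 77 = 0.62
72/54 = 4/3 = 1.33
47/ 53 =0.89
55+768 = 823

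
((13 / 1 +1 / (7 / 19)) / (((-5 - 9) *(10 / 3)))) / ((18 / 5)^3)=-1375 / 190512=-0.01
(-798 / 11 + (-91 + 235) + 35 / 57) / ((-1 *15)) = -45187 / 9405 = -4.80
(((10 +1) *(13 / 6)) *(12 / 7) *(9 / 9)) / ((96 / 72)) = 429 / 14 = 30.64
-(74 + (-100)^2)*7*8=-564144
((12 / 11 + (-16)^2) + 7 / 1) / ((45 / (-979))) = -5745.44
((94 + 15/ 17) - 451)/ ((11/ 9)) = -54486/ 187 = -291.37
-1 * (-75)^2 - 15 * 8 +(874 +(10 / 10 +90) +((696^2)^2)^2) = 55064781072099113430356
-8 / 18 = -0.44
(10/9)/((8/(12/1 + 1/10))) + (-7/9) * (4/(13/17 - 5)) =1565/648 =2.42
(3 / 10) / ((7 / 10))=3 / 7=0.43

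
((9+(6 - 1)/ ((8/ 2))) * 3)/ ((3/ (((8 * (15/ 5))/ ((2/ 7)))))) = 861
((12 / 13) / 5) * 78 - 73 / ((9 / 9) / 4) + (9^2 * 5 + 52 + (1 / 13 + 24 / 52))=11696 / 65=179.94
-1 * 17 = -17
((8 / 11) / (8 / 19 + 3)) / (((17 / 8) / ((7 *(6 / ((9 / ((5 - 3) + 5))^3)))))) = 5839232 / 2953665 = 1.98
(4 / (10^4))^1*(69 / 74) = 69 / 185000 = 0.00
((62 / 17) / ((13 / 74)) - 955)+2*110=-157847 / 221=-714.24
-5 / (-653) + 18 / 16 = 5917 / 5224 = 1.13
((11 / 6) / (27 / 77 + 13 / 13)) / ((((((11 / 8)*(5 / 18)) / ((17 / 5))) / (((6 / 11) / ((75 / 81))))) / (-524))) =-30305016 / 8125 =-3729.85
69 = 69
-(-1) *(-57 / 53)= -57 / 53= -1.08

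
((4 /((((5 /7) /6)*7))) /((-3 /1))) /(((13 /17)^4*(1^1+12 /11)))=-7349848 /3284515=-2.24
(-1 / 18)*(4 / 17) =-2 / 153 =-0.01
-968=-968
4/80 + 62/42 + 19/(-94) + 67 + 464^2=4251291757/19740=215364.32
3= 3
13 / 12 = 1.08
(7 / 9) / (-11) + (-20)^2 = 39593 / 99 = 399.93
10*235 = 2350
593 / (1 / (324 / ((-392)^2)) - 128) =48033 / 28048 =1.71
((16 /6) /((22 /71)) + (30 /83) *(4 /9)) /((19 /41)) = 328164 /17347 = 18.92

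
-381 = -381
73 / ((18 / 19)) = 1387 / 18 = 77.06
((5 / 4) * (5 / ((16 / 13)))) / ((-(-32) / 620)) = 50375 / 512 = 98.39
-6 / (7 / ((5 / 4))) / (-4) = 15 / 56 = 0.27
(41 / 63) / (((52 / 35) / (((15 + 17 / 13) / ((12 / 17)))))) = 184705 / 18252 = 10.12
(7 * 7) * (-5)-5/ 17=-4170/ 17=-245.29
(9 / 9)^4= 1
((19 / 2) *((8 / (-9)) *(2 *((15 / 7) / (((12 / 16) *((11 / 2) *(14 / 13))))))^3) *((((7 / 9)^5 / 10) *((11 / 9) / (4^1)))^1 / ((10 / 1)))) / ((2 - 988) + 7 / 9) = 26715520 / 3991307382909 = 0.00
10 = 10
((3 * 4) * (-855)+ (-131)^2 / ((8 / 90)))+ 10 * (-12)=730725 / 4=182681.25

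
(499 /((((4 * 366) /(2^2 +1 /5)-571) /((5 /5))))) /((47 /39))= -45409 /24393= -1.86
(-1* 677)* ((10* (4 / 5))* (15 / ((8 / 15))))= -152325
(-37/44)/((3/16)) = -4.48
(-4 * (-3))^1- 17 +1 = -4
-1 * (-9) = 9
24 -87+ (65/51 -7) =-3505/51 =-68.73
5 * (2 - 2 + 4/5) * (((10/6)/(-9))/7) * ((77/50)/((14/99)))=-121/105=-1.15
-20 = -20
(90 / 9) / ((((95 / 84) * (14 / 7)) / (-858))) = -72072 / 19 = -3793.26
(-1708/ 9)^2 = 2917264/ 81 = 36015.60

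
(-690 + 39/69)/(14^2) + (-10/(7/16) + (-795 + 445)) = -1696697/4508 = -376.37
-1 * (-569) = 569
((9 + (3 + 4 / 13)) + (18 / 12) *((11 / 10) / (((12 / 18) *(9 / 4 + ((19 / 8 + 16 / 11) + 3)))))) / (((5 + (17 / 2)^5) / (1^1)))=20907424 / 73748582895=0.00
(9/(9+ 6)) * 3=9/5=1.80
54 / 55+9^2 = 4509 / 55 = 81.98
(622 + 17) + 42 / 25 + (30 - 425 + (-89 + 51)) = 5192 / 25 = 207.68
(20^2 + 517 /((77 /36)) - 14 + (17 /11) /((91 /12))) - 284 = 344262 /1001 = 343.92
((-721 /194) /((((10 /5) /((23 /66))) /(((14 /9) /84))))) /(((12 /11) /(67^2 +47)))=-116081 /2328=-49.86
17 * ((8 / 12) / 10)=17 / 15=1.13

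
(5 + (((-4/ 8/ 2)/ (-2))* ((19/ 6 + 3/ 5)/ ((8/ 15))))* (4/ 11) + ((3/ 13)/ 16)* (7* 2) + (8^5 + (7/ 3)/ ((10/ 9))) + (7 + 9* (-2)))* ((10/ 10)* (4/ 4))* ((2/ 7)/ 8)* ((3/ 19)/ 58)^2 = 6746891157/ 777995778560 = 0.01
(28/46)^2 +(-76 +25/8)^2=179813825/33856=5311.14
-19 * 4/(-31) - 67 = -64.55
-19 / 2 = -9.50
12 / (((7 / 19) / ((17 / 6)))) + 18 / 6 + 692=5511 / 7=787.29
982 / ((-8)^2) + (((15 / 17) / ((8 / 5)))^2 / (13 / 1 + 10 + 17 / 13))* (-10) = 44474459 / 2922368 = 15.22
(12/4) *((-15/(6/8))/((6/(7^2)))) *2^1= -980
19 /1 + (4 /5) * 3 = 21.40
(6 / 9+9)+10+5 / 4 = 251 / 12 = 20.92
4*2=8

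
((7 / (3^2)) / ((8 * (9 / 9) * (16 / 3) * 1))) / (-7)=-1 / 384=-0.00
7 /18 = 0.39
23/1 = 23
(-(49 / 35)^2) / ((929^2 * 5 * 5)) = -49 / 539400625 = -0.00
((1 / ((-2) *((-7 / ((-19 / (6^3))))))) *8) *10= -95 / 189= -0.50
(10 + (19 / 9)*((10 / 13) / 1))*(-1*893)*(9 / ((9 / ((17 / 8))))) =-2580770 / 117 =-22057.86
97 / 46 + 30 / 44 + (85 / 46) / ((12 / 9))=8453 / 2024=4.18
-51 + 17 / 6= -289 / 6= -48.17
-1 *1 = -1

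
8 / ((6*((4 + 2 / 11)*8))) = 11 / 276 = 0.04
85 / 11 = 7.73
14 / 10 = 7 / 5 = 1.40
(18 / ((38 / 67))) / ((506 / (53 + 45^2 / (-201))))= 2.69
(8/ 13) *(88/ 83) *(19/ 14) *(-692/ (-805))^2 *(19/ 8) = 7606275776/ 4894532825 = 1.55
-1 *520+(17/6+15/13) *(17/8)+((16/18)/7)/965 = -6468444481/12645360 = -511.53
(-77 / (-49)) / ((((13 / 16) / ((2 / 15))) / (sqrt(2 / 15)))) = 352 * sqrt(30) / 20475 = 0.09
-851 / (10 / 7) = -5957 / 10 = -595.70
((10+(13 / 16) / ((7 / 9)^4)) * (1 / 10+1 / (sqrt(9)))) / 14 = 6102889 / 16134720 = 0.38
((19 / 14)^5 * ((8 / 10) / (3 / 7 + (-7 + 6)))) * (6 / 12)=-2476099 / 768320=-3.22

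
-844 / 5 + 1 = -839 / 5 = -167.80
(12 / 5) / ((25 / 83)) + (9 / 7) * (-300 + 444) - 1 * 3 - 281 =-79528 / 875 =-90.89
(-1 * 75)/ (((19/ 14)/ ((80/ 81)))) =-28000/ 513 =-54.58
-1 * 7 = -7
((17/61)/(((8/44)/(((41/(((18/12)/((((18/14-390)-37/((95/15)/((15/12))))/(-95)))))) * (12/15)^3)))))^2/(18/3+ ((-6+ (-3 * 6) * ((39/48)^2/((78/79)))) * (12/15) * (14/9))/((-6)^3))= 18999365162494019567616/14503673298368515625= 1309.97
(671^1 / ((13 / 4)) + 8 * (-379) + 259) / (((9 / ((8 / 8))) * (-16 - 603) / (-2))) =-66730 / 72423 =-0.92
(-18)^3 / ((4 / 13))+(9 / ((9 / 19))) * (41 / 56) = -18940.09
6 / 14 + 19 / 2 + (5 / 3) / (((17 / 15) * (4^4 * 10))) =604963 / 60928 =9.93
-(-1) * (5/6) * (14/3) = 35/9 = 3.89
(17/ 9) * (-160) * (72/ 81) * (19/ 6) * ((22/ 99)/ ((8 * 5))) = -10336/ 2187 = -4.73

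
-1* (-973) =973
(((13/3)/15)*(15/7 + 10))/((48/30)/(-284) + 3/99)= 50765/357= 142.20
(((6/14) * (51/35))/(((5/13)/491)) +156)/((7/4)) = 4670796/8575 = 544.70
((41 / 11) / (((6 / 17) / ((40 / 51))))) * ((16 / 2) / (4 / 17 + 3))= 22304 / 1089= 20.48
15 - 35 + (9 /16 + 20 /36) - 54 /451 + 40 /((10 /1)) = -974269 /64944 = -15.00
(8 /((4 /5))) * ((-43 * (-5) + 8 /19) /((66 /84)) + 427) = 1465450 /209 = 7011.72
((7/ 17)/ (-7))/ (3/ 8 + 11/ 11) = -8/ 187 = -0.04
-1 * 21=-21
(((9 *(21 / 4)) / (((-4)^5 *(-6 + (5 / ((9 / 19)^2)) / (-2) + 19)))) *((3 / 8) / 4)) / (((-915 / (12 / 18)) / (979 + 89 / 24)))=0.00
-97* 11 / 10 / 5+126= 5233 / 50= 104.66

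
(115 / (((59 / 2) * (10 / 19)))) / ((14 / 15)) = 6555 / 826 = 7.94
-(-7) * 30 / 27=70 / 9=7.78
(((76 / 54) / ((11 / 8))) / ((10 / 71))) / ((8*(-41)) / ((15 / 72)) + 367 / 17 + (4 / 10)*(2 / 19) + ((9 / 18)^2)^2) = -0.00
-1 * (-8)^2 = -64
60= 60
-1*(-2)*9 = 18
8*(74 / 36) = 148 / 9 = 16.44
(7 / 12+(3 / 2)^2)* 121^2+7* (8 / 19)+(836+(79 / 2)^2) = 10005103 / 228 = 43882.03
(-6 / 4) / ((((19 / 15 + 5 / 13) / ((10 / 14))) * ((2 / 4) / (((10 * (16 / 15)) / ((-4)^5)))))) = 975 / 72128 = 0.01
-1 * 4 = -4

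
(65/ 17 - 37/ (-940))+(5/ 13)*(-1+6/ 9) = 3.73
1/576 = 0.00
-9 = -9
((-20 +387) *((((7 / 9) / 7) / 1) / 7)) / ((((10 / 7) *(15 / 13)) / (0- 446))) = -1063933 / 675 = -1576.20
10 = 10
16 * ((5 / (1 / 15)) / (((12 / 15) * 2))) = 750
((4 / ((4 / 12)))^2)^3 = 2985984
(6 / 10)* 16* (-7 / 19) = -336 / 95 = -3.54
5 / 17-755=-12830 / 17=-754.71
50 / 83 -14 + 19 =465 / 83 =5.60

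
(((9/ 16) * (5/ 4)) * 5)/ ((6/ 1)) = 0.59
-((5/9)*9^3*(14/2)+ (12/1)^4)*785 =-18503235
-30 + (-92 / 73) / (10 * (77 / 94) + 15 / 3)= -340531 / 11315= -30.10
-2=-2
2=2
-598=-598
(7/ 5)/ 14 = 1/ 10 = 0.10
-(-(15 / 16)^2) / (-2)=-225 / 512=-0.44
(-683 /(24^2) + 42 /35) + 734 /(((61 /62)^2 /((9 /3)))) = 24377878001 /10716480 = 2274.80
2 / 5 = 0.40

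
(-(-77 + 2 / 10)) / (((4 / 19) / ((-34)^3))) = -71690496 / 5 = -14338099.20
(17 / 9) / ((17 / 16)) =16 / 9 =1.78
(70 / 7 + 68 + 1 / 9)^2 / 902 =494209 / 73062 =6.76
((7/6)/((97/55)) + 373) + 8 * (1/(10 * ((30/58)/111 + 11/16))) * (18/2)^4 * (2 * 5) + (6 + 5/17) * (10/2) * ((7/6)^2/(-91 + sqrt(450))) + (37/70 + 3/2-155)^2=777440751364554281/7805189807100-131075 * sqrt(2)/1597524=99605.50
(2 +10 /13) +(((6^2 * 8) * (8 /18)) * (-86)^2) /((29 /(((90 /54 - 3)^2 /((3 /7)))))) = 1378405916 /10179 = 135416.63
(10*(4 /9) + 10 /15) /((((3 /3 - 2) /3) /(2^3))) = -368 /3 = -122.67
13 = 13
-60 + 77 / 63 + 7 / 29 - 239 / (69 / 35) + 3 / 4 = -4298587 / 24012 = -179.02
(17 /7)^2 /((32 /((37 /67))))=10693 /105056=0.10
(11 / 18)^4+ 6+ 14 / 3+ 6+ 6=2394097 / 104976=22.81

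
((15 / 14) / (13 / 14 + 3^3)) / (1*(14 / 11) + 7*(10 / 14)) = 55 / 8993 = 0.01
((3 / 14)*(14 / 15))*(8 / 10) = 4 / 25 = 0.16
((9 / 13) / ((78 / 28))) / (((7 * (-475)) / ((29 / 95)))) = -174 / 7626125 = -0.00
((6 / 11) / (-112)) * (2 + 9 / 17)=-129 / 10472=-0.01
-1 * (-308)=308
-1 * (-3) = 3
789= 789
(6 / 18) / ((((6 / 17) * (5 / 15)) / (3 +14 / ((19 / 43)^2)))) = 458473 / 2166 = 211.67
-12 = -12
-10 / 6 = -5 / 3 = -1.67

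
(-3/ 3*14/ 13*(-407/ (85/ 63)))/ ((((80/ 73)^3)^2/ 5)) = 27162526273933743/ 28966912000000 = 937.71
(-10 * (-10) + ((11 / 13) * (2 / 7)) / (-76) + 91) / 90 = 660467 / 311220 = 2.12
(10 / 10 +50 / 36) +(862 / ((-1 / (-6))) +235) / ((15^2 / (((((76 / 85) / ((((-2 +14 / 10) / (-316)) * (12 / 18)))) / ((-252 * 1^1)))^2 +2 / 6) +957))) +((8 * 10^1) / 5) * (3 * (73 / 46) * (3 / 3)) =276295944825661 / 11871874350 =23273.15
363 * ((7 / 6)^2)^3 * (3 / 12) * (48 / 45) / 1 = 14235529 / 58320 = 244.09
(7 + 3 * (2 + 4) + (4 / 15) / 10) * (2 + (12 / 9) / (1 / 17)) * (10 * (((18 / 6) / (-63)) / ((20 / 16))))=-1111184 / 4725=-235.17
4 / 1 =4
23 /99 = 0.23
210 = 210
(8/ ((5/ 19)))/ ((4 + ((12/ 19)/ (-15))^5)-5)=-235229405000/ 7737810399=-30.40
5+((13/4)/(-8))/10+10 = 4787/320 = 14.96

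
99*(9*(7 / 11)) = 567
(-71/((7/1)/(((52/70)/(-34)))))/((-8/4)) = -923/8330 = -0.11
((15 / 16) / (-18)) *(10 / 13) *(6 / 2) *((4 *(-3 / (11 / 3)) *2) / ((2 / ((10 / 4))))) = 1125 / 1144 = 0.98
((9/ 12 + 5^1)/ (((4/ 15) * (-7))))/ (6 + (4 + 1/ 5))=-575/ 1904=-0.30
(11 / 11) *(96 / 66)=16 / 11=1.45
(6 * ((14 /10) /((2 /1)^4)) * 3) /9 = 7 /40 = 0.18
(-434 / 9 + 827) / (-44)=-7009 / 396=-17.70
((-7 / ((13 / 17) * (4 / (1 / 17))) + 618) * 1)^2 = 1032272641 / 2704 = 381757.63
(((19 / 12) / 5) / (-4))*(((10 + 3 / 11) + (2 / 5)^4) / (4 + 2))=-1345219 / 9900000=-0.14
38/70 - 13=-436/35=-12.46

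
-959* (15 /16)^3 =-3236625 /4096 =-790.19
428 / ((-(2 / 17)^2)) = -30923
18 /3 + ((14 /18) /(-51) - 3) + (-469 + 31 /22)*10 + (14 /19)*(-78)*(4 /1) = -470332337 /95931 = -4902.82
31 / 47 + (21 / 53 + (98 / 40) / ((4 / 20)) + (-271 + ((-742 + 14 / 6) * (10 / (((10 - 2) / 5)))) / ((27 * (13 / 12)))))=-1454003315 / 3497364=-415.74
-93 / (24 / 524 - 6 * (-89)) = -4061 / 23320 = -0.17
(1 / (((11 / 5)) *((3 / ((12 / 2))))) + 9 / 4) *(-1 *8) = -278 / 11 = -25.27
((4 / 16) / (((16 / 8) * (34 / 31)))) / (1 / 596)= 67.93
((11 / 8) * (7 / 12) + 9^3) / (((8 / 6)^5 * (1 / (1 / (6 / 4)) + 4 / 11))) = 62424351 / 671744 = 92.93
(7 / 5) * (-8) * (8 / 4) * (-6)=134.40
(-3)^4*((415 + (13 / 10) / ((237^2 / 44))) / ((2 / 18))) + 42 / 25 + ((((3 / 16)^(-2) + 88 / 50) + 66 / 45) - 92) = 424745896609 / 1404225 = 302477.09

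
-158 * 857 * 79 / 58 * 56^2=-578379725.24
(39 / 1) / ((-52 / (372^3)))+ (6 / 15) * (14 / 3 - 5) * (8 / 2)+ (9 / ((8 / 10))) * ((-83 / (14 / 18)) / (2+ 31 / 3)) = -599987494403 / 15540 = -38609233.87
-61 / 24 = -2.54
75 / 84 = 25 / 28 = 0.89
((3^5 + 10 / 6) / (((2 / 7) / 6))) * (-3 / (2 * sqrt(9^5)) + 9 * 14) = 647356.28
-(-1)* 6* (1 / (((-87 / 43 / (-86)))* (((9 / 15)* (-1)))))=-36980 / 87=-425.06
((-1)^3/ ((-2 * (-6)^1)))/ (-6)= 1/ 72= 0.01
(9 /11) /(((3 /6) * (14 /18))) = 162 /77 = 2.10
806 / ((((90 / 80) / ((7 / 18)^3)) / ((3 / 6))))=138229 / 6561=21.07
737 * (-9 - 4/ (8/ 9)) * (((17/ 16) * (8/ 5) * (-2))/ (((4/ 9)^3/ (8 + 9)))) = 4192341219/ 640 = 6550533.15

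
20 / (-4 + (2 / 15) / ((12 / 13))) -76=-81.19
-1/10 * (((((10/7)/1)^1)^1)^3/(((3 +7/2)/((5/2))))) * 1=-500/4459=-0.11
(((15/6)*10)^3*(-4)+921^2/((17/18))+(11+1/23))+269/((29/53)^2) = 275082603683/328831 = 836547.05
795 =795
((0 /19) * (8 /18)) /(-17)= 0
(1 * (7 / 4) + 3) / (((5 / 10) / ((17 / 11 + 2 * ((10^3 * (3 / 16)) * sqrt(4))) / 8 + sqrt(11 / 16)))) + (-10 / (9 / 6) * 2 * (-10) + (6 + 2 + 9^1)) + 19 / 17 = 1051.79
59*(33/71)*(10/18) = 3245/213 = 15.23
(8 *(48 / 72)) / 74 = 8 / 111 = 0.07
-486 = -486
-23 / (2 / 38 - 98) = 437 / 1861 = 0.23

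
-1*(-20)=20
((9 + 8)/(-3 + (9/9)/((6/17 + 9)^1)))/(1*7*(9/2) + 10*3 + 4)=-2703/30130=-0.09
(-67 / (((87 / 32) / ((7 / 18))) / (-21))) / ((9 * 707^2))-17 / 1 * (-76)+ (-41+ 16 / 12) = 30008599003 / 23962149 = 1252.33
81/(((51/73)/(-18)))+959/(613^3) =-2086.94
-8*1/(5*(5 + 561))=-4/1415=-0.00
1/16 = 0.06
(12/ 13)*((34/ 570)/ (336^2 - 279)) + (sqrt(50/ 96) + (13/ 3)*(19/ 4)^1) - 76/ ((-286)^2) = 5*sqrt(3)/ 12 + 18011742866231/ 875103912540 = 21.30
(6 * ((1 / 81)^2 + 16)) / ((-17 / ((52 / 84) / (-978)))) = 1364701 / 381791151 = 0.00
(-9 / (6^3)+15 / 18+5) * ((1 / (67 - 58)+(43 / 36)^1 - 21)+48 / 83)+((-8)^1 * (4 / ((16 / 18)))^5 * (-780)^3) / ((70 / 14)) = 100475041541769259 / 71712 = 1401091052289.29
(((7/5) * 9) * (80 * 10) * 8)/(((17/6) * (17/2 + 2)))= 46080/17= 2710.59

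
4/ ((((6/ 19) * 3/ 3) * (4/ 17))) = 53.83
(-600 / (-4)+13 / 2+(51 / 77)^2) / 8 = 1860979 / 94864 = 19.62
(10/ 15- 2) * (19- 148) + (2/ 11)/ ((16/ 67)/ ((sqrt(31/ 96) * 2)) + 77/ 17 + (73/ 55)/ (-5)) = 2372578928678997/ 13790636364151- 2129930000 * sqrt(186)/ 13790636364151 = 172.04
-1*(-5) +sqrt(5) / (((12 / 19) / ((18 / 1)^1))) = 5 +57*sqrt(5) / 2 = 68.73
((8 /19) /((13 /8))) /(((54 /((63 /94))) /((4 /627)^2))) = 1792 /13691503683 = 0.00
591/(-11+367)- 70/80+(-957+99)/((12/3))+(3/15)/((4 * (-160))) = -60866089/284800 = -213.72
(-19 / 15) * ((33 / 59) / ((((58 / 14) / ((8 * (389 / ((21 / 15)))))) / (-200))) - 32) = 1952264288 / 25665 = 76067.18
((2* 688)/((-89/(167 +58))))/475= -12384/1691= -7.32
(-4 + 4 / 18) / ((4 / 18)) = -17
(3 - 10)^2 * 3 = 147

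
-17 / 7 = -2.43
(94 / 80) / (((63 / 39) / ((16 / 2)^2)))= 46.55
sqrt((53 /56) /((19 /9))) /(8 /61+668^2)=61*sqrt(14098) /4826955168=0.00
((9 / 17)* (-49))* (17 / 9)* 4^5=-50176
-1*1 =-1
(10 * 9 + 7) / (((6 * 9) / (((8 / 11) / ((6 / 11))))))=194 / 81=2.40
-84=-84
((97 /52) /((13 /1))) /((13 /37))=3589 /8788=0.41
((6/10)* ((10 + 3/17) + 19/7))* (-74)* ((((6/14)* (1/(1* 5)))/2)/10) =-255411/104125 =-2.45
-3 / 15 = -0.20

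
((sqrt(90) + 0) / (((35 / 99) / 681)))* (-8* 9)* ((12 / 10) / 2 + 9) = -699000192* sqrt(10) / 175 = -12631043.95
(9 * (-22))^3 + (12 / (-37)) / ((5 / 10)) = -287208528 / 37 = -7762392.65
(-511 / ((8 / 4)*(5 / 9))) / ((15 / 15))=-4599 / 10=-459.90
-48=-48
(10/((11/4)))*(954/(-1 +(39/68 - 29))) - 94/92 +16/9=-15469433/132066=-117.13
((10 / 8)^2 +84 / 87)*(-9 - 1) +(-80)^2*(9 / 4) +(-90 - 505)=3196895 / 232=13779.72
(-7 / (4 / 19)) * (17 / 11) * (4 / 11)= -2261 / 121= -18.69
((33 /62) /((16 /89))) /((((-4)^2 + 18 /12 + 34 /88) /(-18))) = -290763 /97588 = -2.98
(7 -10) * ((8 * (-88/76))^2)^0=-3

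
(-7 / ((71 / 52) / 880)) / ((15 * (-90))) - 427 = -423.66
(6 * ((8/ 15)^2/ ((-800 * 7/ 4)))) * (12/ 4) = -16/ 4375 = -0.00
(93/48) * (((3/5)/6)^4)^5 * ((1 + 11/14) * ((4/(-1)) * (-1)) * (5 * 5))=31/8960000000000000000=0.00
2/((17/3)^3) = 54/4913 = 0.01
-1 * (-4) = 4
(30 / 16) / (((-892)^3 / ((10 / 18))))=-25 / 17033574912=-0.00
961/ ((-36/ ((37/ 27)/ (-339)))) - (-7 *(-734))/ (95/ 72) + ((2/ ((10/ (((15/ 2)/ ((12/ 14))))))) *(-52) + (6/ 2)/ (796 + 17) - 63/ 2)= -34072295428873/ 8483183460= -4016.45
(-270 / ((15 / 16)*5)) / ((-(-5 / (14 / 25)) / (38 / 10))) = -24.51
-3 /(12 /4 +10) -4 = -55 /13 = -4.23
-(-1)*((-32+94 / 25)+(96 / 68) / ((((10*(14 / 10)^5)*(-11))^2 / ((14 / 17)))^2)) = -82696461339732474844859852 / 2928344948291620503840425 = -28.24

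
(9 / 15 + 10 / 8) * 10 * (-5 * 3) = -555 / 2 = -277.50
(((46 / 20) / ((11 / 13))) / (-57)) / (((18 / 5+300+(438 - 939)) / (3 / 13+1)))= 184 / 618849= 0.00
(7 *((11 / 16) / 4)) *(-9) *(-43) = 29799 / 64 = 465.61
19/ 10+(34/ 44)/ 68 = 841/ 440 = 1.91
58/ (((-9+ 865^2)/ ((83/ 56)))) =2407/ 20950048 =0.00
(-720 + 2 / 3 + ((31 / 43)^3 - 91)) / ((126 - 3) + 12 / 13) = -2511497872 / 384257331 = -6.54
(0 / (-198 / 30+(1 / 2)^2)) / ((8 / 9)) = 0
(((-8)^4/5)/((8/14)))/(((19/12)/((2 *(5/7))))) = 24576/19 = 1293.47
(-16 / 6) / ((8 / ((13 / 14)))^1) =-13 / 42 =-0.31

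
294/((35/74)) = 621.60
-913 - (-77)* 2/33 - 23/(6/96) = -3829/3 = -1276.33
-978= -978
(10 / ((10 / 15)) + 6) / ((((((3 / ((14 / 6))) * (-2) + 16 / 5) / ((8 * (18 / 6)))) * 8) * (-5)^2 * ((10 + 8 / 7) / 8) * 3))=686 / 715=0.96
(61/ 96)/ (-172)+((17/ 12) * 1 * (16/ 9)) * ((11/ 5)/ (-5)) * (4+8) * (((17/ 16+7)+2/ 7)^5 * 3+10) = -3447903232601961209/ 2131331973120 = -1617722.29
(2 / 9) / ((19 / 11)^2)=242 / 3249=0.07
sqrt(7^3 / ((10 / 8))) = 14 * sqrt(35) / 5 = 16.57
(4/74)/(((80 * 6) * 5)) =1/44400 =0.00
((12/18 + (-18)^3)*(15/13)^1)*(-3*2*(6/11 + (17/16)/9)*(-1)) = -45965485/1716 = -26786.41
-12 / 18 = -2 / 3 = -0.67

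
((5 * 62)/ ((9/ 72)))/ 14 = 1240/ 7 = 177.14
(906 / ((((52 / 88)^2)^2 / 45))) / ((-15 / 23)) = -14644279584 / 28561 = -512736.93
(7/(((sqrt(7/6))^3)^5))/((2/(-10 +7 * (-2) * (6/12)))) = -2379456 * sqrt(42)/823543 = -18.72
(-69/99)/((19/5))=-115/627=-0.18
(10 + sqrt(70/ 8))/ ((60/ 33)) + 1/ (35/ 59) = 11*sqrt(35)/ 40 + 503/ 70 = 8.81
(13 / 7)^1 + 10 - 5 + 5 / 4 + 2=283 / 28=10.11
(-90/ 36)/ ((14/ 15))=-75/ 28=-2.68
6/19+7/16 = 229/304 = 0.75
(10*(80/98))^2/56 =20000/16807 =1.19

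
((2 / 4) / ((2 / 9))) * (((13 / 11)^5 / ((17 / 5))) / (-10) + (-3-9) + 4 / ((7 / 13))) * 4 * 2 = -1600402851 / 19165069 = -83.51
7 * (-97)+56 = -623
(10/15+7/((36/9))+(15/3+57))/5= 773/60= 12.88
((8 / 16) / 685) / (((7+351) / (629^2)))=0.81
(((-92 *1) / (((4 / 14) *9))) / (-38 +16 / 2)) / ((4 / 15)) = 161 / 36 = 4.47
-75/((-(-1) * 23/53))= -3975/23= -172.83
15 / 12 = 5 / 4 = 1.25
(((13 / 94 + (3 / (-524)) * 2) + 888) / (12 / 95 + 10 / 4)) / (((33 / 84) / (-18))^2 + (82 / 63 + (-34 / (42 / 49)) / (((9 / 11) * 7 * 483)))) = 6069971642394240 / 23114339360137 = 262.61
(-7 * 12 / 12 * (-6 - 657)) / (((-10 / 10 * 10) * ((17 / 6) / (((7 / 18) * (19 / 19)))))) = -637 / 10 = -63.70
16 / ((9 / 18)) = 32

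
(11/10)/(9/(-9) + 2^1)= 11/10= 1.10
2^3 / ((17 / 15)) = 120 / 17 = 7.06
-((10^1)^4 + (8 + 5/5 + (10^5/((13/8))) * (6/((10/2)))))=-1090117/13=-83855.15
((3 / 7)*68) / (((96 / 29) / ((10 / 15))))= 493 / 84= 5.87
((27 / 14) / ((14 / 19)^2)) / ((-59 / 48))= -58482 / 20237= -2.89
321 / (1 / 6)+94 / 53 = 102172 / 53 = 1927.77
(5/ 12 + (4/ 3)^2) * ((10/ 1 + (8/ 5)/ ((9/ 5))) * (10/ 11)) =19355/ 891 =21.72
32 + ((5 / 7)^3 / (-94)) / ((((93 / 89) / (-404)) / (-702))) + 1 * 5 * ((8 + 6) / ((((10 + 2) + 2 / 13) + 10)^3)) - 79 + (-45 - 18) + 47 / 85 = -589393976799907283 / 507364486594560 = -1161.68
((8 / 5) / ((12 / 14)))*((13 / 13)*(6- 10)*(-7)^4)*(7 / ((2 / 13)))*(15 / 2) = -6117748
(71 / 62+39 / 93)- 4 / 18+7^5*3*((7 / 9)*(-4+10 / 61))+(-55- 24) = -5123198389 / 34038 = -150514.08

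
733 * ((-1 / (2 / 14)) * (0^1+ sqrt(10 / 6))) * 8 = -52992.74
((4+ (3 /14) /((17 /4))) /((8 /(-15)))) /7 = -3615 /3332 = -1.08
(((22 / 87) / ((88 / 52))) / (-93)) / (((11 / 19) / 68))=-16796 / 89001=-0.19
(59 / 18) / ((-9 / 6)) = -59 / 27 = -2.19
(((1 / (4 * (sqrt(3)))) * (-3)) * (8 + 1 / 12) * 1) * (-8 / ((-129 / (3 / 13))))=-97 * sqrt(3) / 3354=-0.05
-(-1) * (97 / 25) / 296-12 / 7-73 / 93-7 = -45698453 / 4817400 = -9.49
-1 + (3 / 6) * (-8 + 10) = 0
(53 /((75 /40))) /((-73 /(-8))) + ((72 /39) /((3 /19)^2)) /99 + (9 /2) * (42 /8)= 309708077 /11274120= 27.47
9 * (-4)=-36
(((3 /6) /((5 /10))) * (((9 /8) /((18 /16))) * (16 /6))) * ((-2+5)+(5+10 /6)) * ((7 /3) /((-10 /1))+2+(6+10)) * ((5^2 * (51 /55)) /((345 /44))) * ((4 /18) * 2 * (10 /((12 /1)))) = 8408608 /16767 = 501.50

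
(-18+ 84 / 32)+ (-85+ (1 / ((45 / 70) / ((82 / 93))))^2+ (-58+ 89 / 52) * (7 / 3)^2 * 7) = -163474834177 / 72859176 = -2243.71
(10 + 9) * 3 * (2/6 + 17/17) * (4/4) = 76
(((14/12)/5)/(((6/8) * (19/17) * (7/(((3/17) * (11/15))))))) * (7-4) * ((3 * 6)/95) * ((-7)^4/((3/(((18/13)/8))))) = 237699/586625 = 0.41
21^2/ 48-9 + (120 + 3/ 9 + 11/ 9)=121.74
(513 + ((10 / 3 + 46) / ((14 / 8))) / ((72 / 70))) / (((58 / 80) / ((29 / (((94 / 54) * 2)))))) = 291820 / 47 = 6208.94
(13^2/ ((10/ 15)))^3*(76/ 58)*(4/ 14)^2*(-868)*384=-580810354962.92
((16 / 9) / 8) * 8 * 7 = 112 / 9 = 12.44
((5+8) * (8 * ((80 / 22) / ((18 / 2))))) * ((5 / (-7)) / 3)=-20800 / 2079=-10.00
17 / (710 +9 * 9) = 17 / 791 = 0.02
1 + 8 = 9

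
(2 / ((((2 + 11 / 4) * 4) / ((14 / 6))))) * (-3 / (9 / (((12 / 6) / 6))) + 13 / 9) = 56 / 171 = 0.33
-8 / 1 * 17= -136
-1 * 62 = -62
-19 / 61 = -0.31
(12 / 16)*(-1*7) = -21 / 4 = -5.25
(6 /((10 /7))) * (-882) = -18522 /5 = -3704.40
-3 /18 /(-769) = 1 /4614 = 0.00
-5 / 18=-0.28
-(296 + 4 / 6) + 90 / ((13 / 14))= -7790 / 39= -199.74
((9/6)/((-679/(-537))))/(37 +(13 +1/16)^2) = 206208/36090887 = 0.01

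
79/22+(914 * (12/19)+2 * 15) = 255337/418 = 610.85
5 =5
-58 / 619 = -0.09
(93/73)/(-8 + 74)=31/1606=0.02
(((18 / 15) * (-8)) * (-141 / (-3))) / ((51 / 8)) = -6016 / 85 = -70.78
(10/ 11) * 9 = 90/ 11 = 8.18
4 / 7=0.57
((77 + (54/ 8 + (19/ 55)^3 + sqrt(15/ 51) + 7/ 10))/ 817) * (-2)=-56228911/ 271856750 - 2 * sqrt(85)/ 13889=-0.21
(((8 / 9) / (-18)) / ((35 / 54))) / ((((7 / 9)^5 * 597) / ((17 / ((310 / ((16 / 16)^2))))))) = -0.00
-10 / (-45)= 2 / 9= 0.22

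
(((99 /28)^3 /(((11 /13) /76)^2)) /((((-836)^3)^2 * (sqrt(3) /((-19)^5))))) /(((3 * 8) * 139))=-260091 * sqrt(3) /1006426983890944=-0.00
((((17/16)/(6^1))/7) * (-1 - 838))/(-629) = 839/24864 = 0.03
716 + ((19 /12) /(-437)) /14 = 2766623 /3864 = 716.00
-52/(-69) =52/69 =0.75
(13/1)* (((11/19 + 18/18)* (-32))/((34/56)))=-349440/323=-1081.86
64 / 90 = 32 / 45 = 0.71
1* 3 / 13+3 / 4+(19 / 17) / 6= 3095 / 2652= 1.17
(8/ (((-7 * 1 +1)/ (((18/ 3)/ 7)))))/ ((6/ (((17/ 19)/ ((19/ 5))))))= -340/ 7581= -0.04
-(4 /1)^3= -64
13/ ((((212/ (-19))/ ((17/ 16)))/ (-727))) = 899.96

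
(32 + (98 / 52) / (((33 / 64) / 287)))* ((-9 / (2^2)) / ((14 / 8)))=-1391232 / 1001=-1389.84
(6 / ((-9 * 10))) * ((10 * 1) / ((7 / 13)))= -26 / 21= -1.24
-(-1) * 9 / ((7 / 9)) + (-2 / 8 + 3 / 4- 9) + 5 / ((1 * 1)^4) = 113 / 14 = 8.07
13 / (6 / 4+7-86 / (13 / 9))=-338 / 1327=-0.25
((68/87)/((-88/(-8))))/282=34/134937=0.00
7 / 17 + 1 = 24 / 17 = 1.41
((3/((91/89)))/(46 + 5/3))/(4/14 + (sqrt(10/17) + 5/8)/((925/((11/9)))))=24229438907400/112789394215927- 597481920 * sqrt(170)/10253581292357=0.21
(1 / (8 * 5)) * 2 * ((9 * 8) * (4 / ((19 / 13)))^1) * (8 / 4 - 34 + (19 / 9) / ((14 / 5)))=-307.86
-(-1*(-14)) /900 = -7 /450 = -0.02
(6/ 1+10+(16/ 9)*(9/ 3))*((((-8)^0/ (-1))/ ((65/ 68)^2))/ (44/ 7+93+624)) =-2071552/ 64173525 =-0.03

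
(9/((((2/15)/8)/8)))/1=4320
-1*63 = -63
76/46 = 38/23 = 1.65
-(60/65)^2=-144/169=-0.85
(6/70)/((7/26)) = 78/245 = 0.32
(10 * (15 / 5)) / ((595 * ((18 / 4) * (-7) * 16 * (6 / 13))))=-13 / 59976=-0.00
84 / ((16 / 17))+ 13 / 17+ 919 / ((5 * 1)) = 93097 / 340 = 273.81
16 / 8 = 2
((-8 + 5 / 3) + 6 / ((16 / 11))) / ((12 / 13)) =-689 / 288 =-2.39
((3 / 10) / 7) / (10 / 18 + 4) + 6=17247 / 2870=6.01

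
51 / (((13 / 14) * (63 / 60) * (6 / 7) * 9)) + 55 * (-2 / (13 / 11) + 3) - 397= -8594 / 27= -318.30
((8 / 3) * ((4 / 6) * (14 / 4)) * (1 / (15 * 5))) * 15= 1.24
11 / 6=1.83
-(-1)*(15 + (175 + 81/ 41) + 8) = 8199/ 41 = 199.98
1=1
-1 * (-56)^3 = 175616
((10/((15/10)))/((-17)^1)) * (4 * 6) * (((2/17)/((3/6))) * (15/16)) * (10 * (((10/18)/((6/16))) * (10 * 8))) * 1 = -6400000/2601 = -2460.59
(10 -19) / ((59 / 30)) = -270 / 59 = -4.58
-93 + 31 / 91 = -8432 / 91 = -92.66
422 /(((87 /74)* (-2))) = -15614 /87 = -179.47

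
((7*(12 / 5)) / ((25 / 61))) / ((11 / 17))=87108 / 1375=63.35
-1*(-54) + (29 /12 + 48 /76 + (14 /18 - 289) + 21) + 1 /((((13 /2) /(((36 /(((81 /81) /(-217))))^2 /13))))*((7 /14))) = 166946517913 /115596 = 1444224.00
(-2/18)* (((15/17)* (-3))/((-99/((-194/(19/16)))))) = 15520/31977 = 0.49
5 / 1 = 5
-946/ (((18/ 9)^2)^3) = -473/ 32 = -14.78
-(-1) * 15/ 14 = 15/ 14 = 1.07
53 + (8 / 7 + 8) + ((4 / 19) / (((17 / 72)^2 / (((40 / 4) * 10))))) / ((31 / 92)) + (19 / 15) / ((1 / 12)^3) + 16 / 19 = 20092530083 / 5957735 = 3372.51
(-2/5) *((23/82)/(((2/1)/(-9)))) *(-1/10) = -207/4100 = -0.05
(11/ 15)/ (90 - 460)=-11/ 5550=-0.00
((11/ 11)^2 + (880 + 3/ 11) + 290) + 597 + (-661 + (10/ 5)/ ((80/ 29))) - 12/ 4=486199/ 440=1105.00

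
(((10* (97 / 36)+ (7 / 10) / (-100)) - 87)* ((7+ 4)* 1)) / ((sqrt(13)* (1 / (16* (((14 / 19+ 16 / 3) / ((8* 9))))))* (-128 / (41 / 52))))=42176346949* sqrt(13) / 99874944000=1.52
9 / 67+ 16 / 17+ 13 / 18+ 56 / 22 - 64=-13453925 / 225522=-59.66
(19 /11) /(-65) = -0.03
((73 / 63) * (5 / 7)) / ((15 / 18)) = 146 / 147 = 0.99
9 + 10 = 19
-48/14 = -24/7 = -3.43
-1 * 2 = -2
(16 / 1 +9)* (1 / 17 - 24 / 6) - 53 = -2576 / 17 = -151.53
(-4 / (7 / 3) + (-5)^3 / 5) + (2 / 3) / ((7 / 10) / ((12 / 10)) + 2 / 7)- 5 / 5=-13770 / 511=-26.95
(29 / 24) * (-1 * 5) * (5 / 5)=-6.04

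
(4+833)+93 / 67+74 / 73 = 4105514 / 4891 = 839.40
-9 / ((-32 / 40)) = 45 / 4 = 11.25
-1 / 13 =-0.08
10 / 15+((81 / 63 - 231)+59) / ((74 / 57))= -203309 / 1554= -130.83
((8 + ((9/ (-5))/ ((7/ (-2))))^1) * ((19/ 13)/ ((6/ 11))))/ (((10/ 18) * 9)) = 31141/ 6825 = 4.56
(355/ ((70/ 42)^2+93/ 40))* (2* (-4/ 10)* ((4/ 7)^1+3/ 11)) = -6645600/ 141449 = -46.98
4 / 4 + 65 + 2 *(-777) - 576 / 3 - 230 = -1910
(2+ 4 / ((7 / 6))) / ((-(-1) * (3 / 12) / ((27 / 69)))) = 8.50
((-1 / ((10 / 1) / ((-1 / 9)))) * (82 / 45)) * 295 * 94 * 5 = 227386 / 81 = 2807.23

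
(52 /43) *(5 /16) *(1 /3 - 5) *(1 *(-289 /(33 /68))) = 4470830 /4257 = 1050.23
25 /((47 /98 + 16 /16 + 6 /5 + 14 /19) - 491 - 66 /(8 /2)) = -116375 /2346509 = -0.05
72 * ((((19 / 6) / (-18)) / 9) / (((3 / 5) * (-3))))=190 / 243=0.78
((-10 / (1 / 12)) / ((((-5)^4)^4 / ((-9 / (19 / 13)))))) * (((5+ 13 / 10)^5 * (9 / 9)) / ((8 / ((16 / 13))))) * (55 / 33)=8931928887 / 724792480468750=0.00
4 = 4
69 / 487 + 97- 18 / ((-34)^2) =27339641 / 281486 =97.13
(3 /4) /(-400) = -3 /1600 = -0.00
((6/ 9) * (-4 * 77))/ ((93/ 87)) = -17864/ 93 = -192.09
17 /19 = 0.89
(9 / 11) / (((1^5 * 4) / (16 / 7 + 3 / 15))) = 783 / 1540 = 0.51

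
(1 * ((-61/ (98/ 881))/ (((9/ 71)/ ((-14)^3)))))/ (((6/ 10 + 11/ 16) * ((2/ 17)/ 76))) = 5521341741440/ 927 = 5956139958.40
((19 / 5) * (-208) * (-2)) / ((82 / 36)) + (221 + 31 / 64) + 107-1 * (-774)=23570003 / 13120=1796.49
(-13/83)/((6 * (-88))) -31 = -31.00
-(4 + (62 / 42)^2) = -2725 / 441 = -6.18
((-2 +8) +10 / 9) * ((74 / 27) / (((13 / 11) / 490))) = 25527040 / 3159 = 8080.73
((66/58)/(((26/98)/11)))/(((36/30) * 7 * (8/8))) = 4235/754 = 5.62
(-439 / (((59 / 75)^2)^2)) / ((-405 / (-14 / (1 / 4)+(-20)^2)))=11798125000 / 12117361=973.65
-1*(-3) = 3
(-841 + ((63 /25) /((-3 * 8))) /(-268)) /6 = -45077579 /321600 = -140.17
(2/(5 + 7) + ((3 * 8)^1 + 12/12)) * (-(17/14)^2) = -43639/1176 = -37.11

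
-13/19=-0.68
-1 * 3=-3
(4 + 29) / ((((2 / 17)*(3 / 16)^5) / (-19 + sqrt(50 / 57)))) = -1862795264 / 81 + 490209280*sqrt(114) / 4617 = -21863835.22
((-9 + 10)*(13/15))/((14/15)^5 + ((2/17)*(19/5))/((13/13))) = 0.75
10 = 10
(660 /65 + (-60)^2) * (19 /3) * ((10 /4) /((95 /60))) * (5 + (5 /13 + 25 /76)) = 206268.41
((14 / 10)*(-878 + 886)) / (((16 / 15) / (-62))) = -651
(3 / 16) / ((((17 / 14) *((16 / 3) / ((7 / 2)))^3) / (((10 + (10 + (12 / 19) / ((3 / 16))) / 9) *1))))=10610019 / 21168128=0.50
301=301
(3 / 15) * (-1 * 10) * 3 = -6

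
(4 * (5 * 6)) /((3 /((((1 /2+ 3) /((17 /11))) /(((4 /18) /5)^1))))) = 34650 /17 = 2038.24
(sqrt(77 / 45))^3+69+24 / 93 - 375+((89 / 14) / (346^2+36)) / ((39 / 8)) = -77464392613 / 253365294+77 * sqrt(385) / 675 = -303.50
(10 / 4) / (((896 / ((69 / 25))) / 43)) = 2967 / 8960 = 0.33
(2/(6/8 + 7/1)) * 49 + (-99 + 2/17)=-45447/527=-86.24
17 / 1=17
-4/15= -0.27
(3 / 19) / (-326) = -3 / 6194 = -0.00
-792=-792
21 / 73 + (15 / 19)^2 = 24006 / 26353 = 0.91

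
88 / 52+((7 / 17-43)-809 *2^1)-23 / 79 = -28967747 / 17459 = -1659.19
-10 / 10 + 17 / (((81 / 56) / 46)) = 43711 / 81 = 539.64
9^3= 729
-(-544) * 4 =2176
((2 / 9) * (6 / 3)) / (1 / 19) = 76 / 9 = 8.44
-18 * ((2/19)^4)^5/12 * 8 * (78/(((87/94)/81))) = -2490963591168/1090109230268832787607312429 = -0.00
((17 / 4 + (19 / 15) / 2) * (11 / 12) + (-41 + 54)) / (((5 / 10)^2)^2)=12583 / 45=279.62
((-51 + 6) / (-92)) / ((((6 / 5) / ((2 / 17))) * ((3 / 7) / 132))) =5775 / 391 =14.77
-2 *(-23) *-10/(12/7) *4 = -3220/3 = -1073.33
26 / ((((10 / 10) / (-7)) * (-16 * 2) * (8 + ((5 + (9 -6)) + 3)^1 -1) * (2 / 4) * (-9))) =-91 / 1296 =-0.07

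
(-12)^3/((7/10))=-17280/7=-2468.57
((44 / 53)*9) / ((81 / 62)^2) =169136 / 38637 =4.38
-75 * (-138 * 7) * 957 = 69334650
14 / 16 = 7 / 8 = 0.88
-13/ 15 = -0.87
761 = 761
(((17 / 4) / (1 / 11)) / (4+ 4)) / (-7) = -0.83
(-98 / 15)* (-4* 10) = 784 / 3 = 261.33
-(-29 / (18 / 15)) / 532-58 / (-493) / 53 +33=95044765 / 2875992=33.05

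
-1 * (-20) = 20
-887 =-887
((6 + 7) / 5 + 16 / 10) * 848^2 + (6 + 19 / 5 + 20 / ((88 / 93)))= 332229451 / 110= 3020267.74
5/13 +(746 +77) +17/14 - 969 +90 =-54.40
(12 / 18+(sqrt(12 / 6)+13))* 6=6* sqrt(2)+82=90.49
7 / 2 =3.50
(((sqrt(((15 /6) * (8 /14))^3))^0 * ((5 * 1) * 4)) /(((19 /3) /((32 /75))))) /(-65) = -128 /6175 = -0.02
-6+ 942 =936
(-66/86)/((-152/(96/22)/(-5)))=-90/817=-0.11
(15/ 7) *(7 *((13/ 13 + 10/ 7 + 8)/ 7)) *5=5475/ 49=111.73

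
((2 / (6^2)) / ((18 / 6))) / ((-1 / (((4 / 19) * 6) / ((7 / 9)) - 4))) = 158 / 3591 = 0.04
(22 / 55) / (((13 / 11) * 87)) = 22 / 5655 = 0.00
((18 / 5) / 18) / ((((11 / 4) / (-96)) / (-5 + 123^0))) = 1536 / 55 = 27.93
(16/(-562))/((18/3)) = -4/843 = -0.00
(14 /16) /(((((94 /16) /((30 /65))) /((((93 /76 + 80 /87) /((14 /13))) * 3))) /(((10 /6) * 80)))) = 1417100 /25897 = 54.72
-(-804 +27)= 777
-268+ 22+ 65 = -181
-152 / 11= -13.82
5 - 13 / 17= 72 / 17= 4.24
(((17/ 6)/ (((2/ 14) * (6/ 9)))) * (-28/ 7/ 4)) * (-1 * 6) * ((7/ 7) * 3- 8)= -1785/ 2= -892.50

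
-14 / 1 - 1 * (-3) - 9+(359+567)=906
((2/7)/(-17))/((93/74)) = -0.01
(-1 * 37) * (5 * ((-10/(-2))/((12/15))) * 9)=-41625/4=-10406.25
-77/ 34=-2.26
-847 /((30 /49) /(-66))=456533 /5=91306.60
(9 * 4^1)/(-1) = -36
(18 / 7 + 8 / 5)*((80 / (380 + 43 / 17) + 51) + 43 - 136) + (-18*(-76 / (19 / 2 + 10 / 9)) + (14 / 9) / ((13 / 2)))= -229731543712 / 5086288935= -45.17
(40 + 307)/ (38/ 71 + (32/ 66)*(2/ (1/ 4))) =813021/ 10342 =78.61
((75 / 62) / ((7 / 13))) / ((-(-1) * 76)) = 0.03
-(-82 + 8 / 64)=655 / 8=81.88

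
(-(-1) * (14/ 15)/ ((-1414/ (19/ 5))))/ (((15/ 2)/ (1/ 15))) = -38/ 1704375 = -0.00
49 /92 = 0.53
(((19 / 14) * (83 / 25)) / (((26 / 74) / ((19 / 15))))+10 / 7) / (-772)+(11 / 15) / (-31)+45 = 24475042113 / 544453000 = 44.95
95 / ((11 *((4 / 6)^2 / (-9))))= -7695 / 44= -174.89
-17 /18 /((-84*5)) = 17 /7560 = 0.00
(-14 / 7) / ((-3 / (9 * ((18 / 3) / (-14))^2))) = 54 / 49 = 1.10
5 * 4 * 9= 180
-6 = -6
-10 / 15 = -0.67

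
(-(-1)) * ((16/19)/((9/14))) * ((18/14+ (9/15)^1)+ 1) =3232/855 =3.78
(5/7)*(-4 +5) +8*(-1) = -51/7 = -7.29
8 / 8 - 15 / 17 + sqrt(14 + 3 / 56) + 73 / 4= sqrt(11018) / 28 + 1249 / 68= 22.12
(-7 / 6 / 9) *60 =-70 / 9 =-7.78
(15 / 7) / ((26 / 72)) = 540 / 91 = 5.93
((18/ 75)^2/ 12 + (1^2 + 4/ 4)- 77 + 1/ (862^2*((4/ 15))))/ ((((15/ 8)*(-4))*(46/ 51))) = 2368301009649/ 213625150000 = 11.09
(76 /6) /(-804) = -19 /1206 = -0.02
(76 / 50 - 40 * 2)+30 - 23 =-1787 / 25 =-71.48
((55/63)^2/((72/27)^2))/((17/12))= 3025/39984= 0.08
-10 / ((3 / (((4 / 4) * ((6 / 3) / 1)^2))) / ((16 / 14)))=-320 / 21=-15.24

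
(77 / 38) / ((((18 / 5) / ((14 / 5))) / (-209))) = -5929 / 18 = -329.39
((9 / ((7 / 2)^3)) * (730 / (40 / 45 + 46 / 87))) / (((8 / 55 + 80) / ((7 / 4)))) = 325215 / 137788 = 2.36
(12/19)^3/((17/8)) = 13824/116603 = 0.12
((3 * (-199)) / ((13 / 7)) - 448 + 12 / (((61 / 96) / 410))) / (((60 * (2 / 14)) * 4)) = 38709839 / 190320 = 203.39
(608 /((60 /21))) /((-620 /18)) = -4788 /775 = -6.18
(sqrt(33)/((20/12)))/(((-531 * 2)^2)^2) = sqrt(33)/2120053480560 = 0.00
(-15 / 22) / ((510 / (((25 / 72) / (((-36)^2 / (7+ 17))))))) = -25 / 2908224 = -0.00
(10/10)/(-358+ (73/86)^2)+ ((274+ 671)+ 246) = 3147137453/2642439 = 1191.00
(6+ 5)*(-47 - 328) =-4125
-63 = -63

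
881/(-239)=-881/239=-3.69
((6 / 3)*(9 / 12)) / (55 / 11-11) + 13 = 51 / 4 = 12.75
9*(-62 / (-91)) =558 / 91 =6.13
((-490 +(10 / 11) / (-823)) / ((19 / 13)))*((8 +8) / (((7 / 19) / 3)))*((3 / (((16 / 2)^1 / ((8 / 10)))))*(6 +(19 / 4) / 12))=-5311198854 / 63371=-83811.19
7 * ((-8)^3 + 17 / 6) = -21385 / 6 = -3564.17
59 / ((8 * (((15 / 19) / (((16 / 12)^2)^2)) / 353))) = 12662816 / 1215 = 10422.07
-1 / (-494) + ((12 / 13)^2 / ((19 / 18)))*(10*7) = 362893 / 6422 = 56.51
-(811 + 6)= -817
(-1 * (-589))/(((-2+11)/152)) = 89528/9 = 9947.56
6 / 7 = 0.86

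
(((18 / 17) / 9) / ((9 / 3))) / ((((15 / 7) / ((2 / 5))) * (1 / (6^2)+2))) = 112 / 31025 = 0.00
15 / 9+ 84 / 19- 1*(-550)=556.09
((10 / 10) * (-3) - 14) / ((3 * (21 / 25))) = -425 / 63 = -6.75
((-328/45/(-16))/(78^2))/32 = 41/17521920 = 0.00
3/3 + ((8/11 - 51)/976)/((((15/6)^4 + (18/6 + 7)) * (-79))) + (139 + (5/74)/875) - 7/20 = 139.65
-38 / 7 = -5.43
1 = 1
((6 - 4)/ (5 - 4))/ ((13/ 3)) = 6/ 13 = 0.46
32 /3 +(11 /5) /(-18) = 10.54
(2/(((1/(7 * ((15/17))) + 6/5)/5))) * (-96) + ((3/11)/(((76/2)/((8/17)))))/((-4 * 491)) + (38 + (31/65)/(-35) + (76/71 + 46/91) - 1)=-187761977899773/281784077575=-666.33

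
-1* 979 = -979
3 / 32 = 0.09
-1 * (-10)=10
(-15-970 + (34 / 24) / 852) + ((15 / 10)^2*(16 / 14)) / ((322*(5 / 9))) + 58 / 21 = -56588012941 / 57612240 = -982.22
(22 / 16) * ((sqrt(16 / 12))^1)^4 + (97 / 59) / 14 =19045 / 7434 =2.56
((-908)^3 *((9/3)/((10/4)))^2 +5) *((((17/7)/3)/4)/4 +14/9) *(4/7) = -6233168296319/6300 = -989391793.07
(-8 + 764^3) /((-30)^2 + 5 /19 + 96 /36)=25418792952 /51467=493885.27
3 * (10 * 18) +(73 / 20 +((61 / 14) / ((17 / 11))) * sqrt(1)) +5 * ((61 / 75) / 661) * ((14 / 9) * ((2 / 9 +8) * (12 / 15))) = 1044649284839 / 1911413700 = 546.53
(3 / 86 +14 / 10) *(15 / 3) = 617 / 86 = 7.17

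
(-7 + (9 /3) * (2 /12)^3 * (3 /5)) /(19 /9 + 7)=-0.77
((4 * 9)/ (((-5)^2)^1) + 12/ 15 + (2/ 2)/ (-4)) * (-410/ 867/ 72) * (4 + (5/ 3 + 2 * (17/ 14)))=-8159/ 77112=-0.11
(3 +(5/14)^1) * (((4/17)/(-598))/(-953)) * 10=470/33908693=0.00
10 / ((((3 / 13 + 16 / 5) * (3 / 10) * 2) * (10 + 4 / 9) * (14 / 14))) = 0.47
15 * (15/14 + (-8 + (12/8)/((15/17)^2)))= -2626/35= -75.03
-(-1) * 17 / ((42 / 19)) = 323 / 42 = 7.69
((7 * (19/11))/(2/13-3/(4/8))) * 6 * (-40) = 5460/11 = 496.36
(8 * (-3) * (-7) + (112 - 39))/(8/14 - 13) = -1687/87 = -19.39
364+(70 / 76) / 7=13837 / 38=364.13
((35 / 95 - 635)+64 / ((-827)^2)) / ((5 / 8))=-65974517328 / 64973255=-1015.41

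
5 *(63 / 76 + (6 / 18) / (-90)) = 8467 / 2052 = 4.13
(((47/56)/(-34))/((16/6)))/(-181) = 141/2756992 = 0.00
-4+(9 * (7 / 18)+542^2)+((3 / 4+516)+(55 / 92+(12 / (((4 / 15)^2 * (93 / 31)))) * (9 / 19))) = 514449497 / 1748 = 294307.49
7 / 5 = 1.40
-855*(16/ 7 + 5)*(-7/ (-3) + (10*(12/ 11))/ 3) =-2863395/ 77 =-37186.95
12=12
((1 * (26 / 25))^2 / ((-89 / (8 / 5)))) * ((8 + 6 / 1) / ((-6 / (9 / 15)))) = 0.03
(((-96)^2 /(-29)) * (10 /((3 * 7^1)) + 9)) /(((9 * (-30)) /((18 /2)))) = 101888 /1015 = 100.38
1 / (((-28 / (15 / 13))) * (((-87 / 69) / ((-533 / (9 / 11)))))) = -51865 / 2436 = -21.29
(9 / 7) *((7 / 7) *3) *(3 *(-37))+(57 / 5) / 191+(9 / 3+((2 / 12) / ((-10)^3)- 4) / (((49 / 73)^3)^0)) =-3442106537 / 8022000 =-429.08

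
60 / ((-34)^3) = -15 / 9826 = -0.00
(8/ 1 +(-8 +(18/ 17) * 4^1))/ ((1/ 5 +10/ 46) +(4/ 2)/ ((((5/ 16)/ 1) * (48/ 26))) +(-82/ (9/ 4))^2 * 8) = 33534/ 84161441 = 0.00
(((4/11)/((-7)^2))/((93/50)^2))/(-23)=-10000/107221653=-0.00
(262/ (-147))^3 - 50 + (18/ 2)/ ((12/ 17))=-545240839/ 12706092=-42.91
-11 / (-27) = 11 / 27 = 0.41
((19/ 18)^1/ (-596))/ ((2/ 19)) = -361/ 21456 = -0.02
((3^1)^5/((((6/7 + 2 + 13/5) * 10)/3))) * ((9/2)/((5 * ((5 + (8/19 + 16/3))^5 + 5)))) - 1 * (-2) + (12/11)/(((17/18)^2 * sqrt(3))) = 1296 * sqrt(3)/3179 + 94478052555782537/47237052427098280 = 2.71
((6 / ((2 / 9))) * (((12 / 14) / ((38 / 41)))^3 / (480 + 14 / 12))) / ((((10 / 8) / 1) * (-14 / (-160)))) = 19293469056 / 47544441133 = 0.41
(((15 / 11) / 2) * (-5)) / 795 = -0.00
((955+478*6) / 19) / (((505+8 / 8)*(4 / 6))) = 11469 / 19228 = 0.60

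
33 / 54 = 0.61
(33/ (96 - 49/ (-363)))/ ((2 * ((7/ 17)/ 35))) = 1018215/ 69794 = 14.59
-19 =-19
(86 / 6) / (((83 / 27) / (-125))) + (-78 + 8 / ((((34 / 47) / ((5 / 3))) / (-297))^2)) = 89833345989 / 23987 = 3745084.67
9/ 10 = 0.90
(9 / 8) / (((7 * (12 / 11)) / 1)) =33 / 224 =0.15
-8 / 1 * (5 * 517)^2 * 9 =-481120200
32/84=8/21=0.38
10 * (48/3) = 160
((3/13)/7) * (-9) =-0.30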